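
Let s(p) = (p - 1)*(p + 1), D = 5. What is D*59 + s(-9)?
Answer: 375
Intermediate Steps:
s(p) = (1 + p)*(-1 + p) (s(p) = (-1 + p)*(1 + p) = (1 + p)*(-1 + p))
D*59 + s(-9) = 5*59 + (-1 + (-9)**2) = 295 + (-1 + 81) = 295 + 80 = 375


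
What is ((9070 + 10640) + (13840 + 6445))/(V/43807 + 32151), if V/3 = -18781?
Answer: 1752060965/1408382514 ≈ 1.2440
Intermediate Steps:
V = -56343 (V = 3*(-18781) = -56343)
((9070 + 10640) + (13840 + 6445))/(V/43807 + 32151) = ((9070 + 10640) + (13840 + 6445))/(-56343/43807 + 32151) = (19710 + 20285)/(-56343*1/43807 + 32151) = 39995/(-56343/43807 + 32151) = 39995/(1408382514/43807) = 39995*(43807/1408382514) = 1752060965/1408382514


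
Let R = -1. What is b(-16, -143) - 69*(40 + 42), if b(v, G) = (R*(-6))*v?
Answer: -5754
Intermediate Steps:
b(v, G) = 6*v (b(v, G) = (-1*(-6))*v = 6*v)
b(-16, -143) - 69*(40 + 42) = 6*(-16) - 69*(40 + 42) = -96 - 69*82 = -96 - 1*5658 = -96 - 5658 = -5754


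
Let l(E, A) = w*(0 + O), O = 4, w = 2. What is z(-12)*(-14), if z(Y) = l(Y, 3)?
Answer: -112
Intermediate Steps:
l(E, A) = 8 (l(E, A) = 2*(0 + 4) = 2*4 = 8)
z(Y) = 8
z(-12)*(-14) = 8*(-14) = -112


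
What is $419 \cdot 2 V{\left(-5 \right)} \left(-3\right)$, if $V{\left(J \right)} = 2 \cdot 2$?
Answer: $-10056$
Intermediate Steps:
$V{\left(J \right)} = 4$
$419 \cdot 2 V{\left(-5 \right)} \left(-3\right) = 419 \cdot 2 \cdot 4 \left(-3\right) = 419 \cdot 8 \left(-3\right) = 419 \left(-24\right) = -10056$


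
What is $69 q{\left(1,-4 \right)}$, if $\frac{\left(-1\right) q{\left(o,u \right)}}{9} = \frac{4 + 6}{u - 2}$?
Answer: $1035$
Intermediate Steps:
$q{\left(o,u \right)} = - \frac{90}{-2 + u}$ ($q{\left(o,u \right)} = - 9 \frac{4 + 6}{u - 2} = - 9 \frac{10}{-2 + u} = - \frac{90}{-2 + u}$)
$69 q{\left(1,-4 \right)} = 69 \left(- \frac{90}{-2 - 4}\right) = 69 \left(- \frac{90}{-6}\right) = 69 \left(\left(-90\right) \left(- \frac{1}{6}\right)\right) = 69 \cdot 15 = 1035$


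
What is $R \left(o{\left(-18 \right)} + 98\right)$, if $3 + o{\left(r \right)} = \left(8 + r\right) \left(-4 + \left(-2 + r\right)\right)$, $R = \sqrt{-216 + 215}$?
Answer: $335 i \approx 335.0 i$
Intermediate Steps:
$R = i$ ($R = \sqrt{-1} = i \approx 1.0 i$)
$o{\left(r \right)} = -3 + \left(-6 + r\right) \left(8 + r\right)$ ($o{\left(r \right)} = -3 + \left(8 + r\right) \left(-4 + \left(-2 + r\right)\right) = -3 + \left(8 + r\right) \left(-6 + r\right) = -3 + \left(-6 + r\right) \left(8 + r\right)$)
$R \left(o{\left(-18 \right)} + 98\right) = i \left(\left(-51 + \left(-18\right)^{2} + 2 \left(-18\right)\right) + 98\right) = i \left(\left(-51 + 324 - 36\right) + 98\right) = i \left(237 + 98\right) = i 335 = 335 i$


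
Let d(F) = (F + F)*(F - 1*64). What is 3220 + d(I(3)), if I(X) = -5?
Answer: 3910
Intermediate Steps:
d(F) = 2*F*(-64 + F) (d(F) = (2*F)*(F - 64) = (2*F)*(-64 + F) = 2*F*(-64 + F))
3220 + d(I(3)) = 3220 + 2*(-5)*(-64 - 5) = 3220 + 2*(-5)*(-69) = 3220 + 690 = 3910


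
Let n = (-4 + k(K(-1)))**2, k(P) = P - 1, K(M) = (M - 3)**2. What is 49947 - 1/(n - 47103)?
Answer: 2346609955/46982 ≈ 49947.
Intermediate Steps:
K(M) = (-3 + M)**2
k(P) = -1 + P
n = 121 (n = (-4 + (-1 + (-3 - 1)**2))**2 = (-4 + (-1 + (-4)**2))**2 = (-4 + (-1 + 16))**2 = (-4 + 15)**2 = 11**2 = 121)
49947 - 1/(n - 47103) = 49947 - 1/(121 - 47103) = 49947 - 1/(-46982) = 49947 - 1*(-1/46982) = 49947 + 1/46982 = 2346609955/46982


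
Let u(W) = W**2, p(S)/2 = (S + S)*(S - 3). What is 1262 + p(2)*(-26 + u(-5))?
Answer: 1270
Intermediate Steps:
p(S) = 4*S*(-3 + S) (p(S) = 2*((S + S)*(S - 3)) = 2*((2*S)*(-3 + S)) = 2*(2*S*(-3 + S)) = 4*S*(-3 + S))
1262 + p(2)*(-26 + u(-5)) = 1262 + (4*2*(-3 + 2))*(-26 + (-5)**2) = 1262 + (4*2*(-1))*(-26 + 25) = 1262 - 8*(-1) = 1262 + 8 = 1270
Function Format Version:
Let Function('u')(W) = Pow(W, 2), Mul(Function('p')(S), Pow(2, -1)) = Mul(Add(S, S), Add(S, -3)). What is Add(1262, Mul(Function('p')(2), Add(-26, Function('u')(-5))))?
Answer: 1270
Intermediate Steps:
Function('p')(S) = Mul(4, S, Add(-3, S)) (Function('p')(S) = Mul(2, Mul(Add(S, S), Add(S, -3))) = Mul(2, Mul(Mul(2, S), Add(-3, S))) = Mul(2, Mul(2, S, Add(-3, S))) = Mul(4, S, Add(-3, S)))
Add(1262, Mul(Function('p')(2), Add(-26, Function('u')(-5)))) = Add(1262, Mul(Mul(4, 2, Add(-3, 2)), Add(-26, Pow(-5, 2)))) = Add(1262, Mul(Mul(4, 2, -1), Add(-26, 25))) = Add(1262, Mul(-8, -1)) = Add(1262, 8) = 1270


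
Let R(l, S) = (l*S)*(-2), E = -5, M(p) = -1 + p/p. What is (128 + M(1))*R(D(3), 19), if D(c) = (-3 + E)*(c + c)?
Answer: 233472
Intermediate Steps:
M(p) = 0 (M(p) = -1 + 1 = 0)
D(c) = -16*c (D(c) = (-3 - 5)*(c + c) = -16*c)
R(l, S) = -2*S*l (R(l, S) = (S*l)*(-2) = -2*S*l)
(128 + M(1))*R(D(3), 19) = (128 + 0)*(-2*19*(-16*3)) = 128*(-2*19*(-48)) = 128*1824 = 233472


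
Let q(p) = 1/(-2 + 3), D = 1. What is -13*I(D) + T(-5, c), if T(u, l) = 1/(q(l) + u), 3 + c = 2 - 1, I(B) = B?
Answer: -53/4 ≈ -13.250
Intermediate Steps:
q(p) = 1 (q(p) = 1/1 = 1)
c = -2 (c = -3 + (2 - 1) = -3 + 1 = -2)
T(u, l) = 1/(1 + u)
-13*I(D) + T(-5, c) = -13*1 + 1/(1 - 5) = -13 + 1/(-4) = -13 - 1/4 = -53/4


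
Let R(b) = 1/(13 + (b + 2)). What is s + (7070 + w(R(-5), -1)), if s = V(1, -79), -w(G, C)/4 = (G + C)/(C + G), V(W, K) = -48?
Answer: 7018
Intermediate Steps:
R(b) = 1/(15 + b) (R(b) = 1/(13 + (2 + b)) = 1/(15 + b))
w(G, C) = -4 (w(G, C) = -4*(G + C)/(C + G) = -4*(C + G)/(C + G) = -4*1 = -4)
s = -48
s + (7070 + w(R(-5), -1)) = -48 + (7070 - 4) = -48 + 7066 = 7018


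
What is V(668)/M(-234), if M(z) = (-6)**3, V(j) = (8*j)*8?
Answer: -5344/27 ≈ -197.93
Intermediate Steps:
V(j) = 64*j
M(z) = -216
V(668)/M(-234) = (64*668)/(-216) = 42752*(-1/216) = -5344/27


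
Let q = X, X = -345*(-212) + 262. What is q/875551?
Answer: 73402/875551 ≈ 0.083835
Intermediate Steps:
X = 73402 (X = 73140 + 262 = 73402)
q = 73402
q/875551 = 73402/875551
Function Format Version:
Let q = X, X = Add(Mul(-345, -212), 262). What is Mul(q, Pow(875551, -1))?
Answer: Rational(73402, 875551) ≈ 0.083835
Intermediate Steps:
X = 73402 (X = Add(73140, 262) = 73402)
q = 73402
Mul(q, Pow(875551, -1)) = Mul(73402, Pow(875551, -1)) = Mul(73402, Rational(1, 875551)) = Rational(73402, 875551)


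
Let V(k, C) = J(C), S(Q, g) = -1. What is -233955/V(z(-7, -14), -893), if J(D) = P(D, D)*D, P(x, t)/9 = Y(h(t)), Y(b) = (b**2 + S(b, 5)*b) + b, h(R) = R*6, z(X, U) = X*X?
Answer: 8665/8545463484 ≈ 1.0140e-6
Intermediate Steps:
z(X, U) = X**2
h(R) = 6*R
Y(b) = b**2 (Y(b) = (b**2 - b) + b = b**2)
P(x, t) = 324*t**2 (P(x, t) = 9*(6*t)**2 = 9*(36*t**2) = 324*t**2)
J(D) = 324*D**3 (J(D) = (324*D**2)*D = 324*D**3)
V(k, C) = 324*C**3
-233955/V(z(-7, -14), -893) = -233955/(324*(-893)**3) = -233955/(324*(-712121957)) = -233955/(-230727514068) = -233955*(-1/230727514068) = 8665/8545463484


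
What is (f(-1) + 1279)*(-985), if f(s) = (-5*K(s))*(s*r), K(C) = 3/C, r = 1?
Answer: -1245040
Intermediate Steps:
f(s) = -15 (f(s) = (-15/s)*(s*1) = (-15/s)*s = -15)
(f(-1) + 1279)*(-985) = (-15 + 1279)*(-985) = 1264*(-985) = -1245040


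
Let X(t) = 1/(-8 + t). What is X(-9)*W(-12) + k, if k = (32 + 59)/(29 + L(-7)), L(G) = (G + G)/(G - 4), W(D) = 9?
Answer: 14020/5661 ≈ 2.4766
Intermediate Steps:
L(G) = 2*G/(-4 + G) (L(G) = (2*G)/(-4 + G) = 2*G/(-4 + G))
k = 1001/333 (k = (32 + 59)/(29 + 2*(-7)/(-4 - 7)) = 91/(29 + 2*(-7)/(-11)) = 91/(29 + 2*(-7)*(-1/11)) = 91/(29 + 14/11) = 91/(333/11) = 91*(11/333) = 1001/333 ≈ 3.0060)
X(-9)*W(-12) + k = 9/(-8 - 9) + 1001/333 = 9/(-17) + 1001/333 = -1/17*9 + 1001/333 = -9/17 + 1001/333 = 14020/5661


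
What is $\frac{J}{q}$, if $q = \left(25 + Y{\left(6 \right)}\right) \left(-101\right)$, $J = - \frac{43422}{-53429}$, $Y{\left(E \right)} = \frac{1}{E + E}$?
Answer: $- \frac{521064}{1624295029} \approx -0.00032079$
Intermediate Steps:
$Y{\left(E \right)} = \frac{1}{2 E}$
$J = \frac{43422}{53429}$ ($J = \left(-43422\right) \left(- \frac{1}{53429}\right) = \frac{43422}{53429} \approx 0.81271$)
$q = - \frac{30401}{12}$ ($q = \left(25 + \frac{1}{2 \cdot 6}\right) \left(-101\right) = \left(25 + \frac{1}{2} \cdot \frac{1}{6}\right) \left(-101\right) = \left(25 + \frac{1}{12}\right) \left(-101\right) = \frac{301}{12} \left(-101\right) = - \frac{30401}{12} \approx -2533.4$)
$\frac{J}{q} = \frac{43422}{53429 \left(- \frac{30401}{12}\right)} = \frac{43422}{53429} \left(- \frac{12}{30401}\right) = - \frac{521064}{1624295029}$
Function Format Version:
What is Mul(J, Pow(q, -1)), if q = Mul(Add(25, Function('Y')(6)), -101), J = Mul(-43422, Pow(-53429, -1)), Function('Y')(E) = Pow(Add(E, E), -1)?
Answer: Rational(-521064, 1624295029) ≈ -0.00032079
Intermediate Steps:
Function('Y')(E) = Mul(Rational(1, 2), Pow(E, -1)) (Function('Y')(E) = Pow(Mul(2, E), -1) = Mul(Rational(1, 2), Pow(E, -1)))
J = Rational(43422, 53429) (J = Mul(-43422, Rational(-1, 53429)) = Rational(43422, 53429) ≈ 0.81271)
q = Rational(-30401, 12) (q = Mul(Add(25, Mul(Rational(1, 2), Pow(6, -1))), -101) = Mul(Add(25, Mul(Rational(1, 2), Rational(1, 6))), -101) = Mul(Add(25, Rational(1, 12)), -101) = Mul(Rational(301, 12), -101) = Rational(-30401, 12) ≈ -2533.4)
Mul(J, Pow(q, -1)) = Mul(Rational(43422, 53429), Pow(Rational(-30401, 12), -1)) = Mul(Rational(43422, 53429), Rational(-12, 30401)) = Rational(-521064, 1624295029)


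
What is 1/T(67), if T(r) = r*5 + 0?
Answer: 1/335 ≈ 0.0029851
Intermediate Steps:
T(r) = 5*r (T(r) = 5*r + 0 = 5*r)
1/T(67) = 1/(5*67) = 1/335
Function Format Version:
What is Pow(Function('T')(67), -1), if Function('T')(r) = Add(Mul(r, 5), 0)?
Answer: Rational(1, 335) ≈ 0.0029851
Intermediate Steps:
Function('T')(r) = Mul(5, r) (Function('T')(r) = Add(Mul(5, r), 0) = Mul(5, r))
Pow(Function('T')(67), -1) = Pow(Mul(5, 67), -1) = Pow(335, -1) = Rational(1, 335)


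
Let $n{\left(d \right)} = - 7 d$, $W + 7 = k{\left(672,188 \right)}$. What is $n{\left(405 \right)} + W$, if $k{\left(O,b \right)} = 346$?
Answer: $-2496$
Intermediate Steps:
$W = 339$ ($W = -7 + 346 = 339$)
$n{\left(405 \right)} + W = \left(-7\right) 405 + 339 = -2835 + 339 = -2496$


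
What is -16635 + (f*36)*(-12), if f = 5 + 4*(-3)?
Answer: -13611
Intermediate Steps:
f = -7 (f = 5 - 12 = -7)
-16635 + (f*36)*(-12) = -16635 - 7*36*(-12) = -16635 - 252*(-12) = -16635 + 3024 = -13611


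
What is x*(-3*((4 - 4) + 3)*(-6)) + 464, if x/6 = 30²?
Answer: 292064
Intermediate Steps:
x = 5400 (x = 6*30² = 6*900 = 5400)
x*(-3*((4 - 4) + 3)*(-6)) + 464 = 5400*(-3*((4 - 4) + 3)*(-6)) + 464 = 5400*(-3*(0 + 3)*(-6)) + 464 = 5400*(-3*3*(-6)) + 464 = 5400*(-9*(-6)) + 464 = 5400*54 + 464 = 291600 + 464 = 292064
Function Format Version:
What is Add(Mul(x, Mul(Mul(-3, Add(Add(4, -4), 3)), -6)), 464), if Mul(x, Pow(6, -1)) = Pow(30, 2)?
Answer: 292064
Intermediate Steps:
x = 5400 (x = Mul(6, Pow(30, 2)) = Mul(6, 900) = 5400)
Add(Mul(x, Mul(Mul(-3, Add(Add(4, -4), 3)), -6)), 464) = Add(Mul(5400, Mul(Mul(-3, Add(Add(4, -4), 3)), -6)), 464) = Add(Mul(5400, Mul(Mul(-3, Add(0, 3)), -6)), 464) = Add(Mul(5400, Mul(Mul(-3, 3), -6)), 464) = Add(Mul(5400, Mul(-9, -6)), 464) = Add(Mul(5400, 54), 464) = Add(291600, 464) = 292064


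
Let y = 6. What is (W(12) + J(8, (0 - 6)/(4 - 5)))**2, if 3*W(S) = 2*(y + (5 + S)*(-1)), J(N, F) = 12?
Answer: 196/9 ≈ 21.778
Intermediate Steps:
W(S) = 2/3 - 2*S/3 (W(S) = (2*(6 + (5 + S)*(-1)))/3 = (2*(6 + (-5 - S)))/3 = (2*(1 - S))/3 = (2 - 2*S)/3 = 2/3 - 2*S/3)
(W(12) + J(8, (0 - 6)/(4 - 5)))**2 = ((2/3 - 2/3*12) + 12)**2 = ((2/3 - 8) + 12)**2 = (-22/3 + 12)**2 = (14/3)**2 = 196/9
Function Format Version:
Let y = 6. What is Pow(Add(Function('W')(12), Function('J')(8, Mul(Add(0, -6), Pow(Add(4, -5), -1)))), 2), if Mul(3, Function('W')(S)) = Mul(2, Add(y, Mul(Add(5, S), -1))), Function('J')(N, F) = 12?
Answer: Rational(196, 9) ≈ 21.778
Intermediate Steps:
Function('W')(S) = Add(Rational(2, 3), Mul(Rational(-2, 3), S)) (Function('W')(S) = Mul(Rational(1, 3), Mul(2, Add(6, Mul(Add(5, S), -1)))) = Mul(Rational(1, 3), Mul(2, Add(6, Add(-5, Mul(-1, S))))) = Mul(Rational(1, 3), Mul(2, Add(1, Mul(-1, S)))) = Mul(Rational(1, 3), Add(2, Mul(-2, S))) = Add(Rational(2, 3), Mul(Rational(-2, 3), S)))
Pow(Add(Function('W')(12), Function('J')(8, Mul(Add(0, -6), Pow(Add(4, -5), -1)))), 2) = Pow(Add(Add(Rational(2, 3), Mul(Rational(-2, 3), 12)), 12), 2) = Pow(Add(Add(Rational(2, 3), -8), 12), 2) = Pow(Add(Rational(-22, 3), 12), 2) = Pow(Rational(14, 3), 2) = Rational(196, 9)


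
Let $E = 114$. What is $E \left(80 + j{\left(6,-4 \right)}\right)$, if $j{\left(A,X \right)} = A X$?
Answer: $6384$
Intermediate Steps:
$E \left(80 + j{\left(6,-4 \right)}\right) = 114 \left(80 + 6 \left(-4\right)\right) = 114 \left(80 - 24\right) = 114 \cdot 56 = 6384$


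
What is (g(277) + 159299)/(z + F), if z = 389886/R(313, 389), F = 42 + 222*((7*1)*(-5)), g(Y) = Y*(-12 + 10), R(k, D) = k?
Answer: -16562395/676326 ≈ -24.489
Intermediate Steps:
g(Y) = -2*Y (g(Y) = Y*(-2) = -2*Y)
F = -7728 (F = 42 + 222*(7*(-5)) = 42 + 222*(-35) = 42 - 7770 = -7728)
z = 389886/313 ≈ 1245.6
(g(277) + 159299)/(z + F) = (-2*277 + 159299)/(389886/313 - 7728) = (-554 + 159299)/(-2028978/313) = 158745*(-313/2028978) = -16562395/676326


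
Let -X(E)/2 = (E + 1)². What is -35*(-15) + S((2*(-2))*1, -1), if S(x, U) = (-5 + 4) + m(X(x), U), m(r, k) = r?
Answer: 506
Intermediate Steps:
X(E) = -2*(1 + E)² (X(E) = -2*(E + 1)² = -2*(1 + E)²)
S(x, U) = -1 - 2*(1 + x)² (S(x, U) = (-5 + 4) - 2*(1 + x)² = -1 - 2*(1 + x)²)
-35*(-15) + S((2*(-2))*1, -1) = -35*(-15) + (-1 - 2*(1 + (2*(-2))*1)²) = 525 + (-1 - 2*(1 - 4*1)²) = 525 + (-1 - 2*(1 - 4)²) = 525 + (-1 - 2*(-3)²) = 525 + (-1 - 2*9) = 525 + (-1 - 18) = 525 - 19 = 506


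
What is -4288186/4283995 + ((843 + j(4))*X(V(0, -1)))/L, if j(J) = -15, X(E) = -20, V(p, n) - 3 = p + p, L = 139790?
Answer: -67038847814/59885966105 ≈ -1.1194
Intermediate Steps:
V(p, n) = 3 + 2*p (V(p, n) = 3 + (p + p) = 3 + 2*p)
-4288186/4283995 + ((843 + j(4))*X(V(0, -1)))/L = -4288186/4283995 + ((843 - 15)*(-20))/139790 = -4288186*1/4283995 + (828*(-20))*(1/139790) = -4288186/4283995 - 16560*1/139790 = -4288186/4283995 - 1656/13979 = -67038847814/59885966105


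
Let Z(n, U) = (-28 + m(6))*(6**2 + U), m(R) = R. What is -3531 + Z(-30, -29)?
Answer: -3685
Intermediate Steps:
Z(n, U) = -792 - 22*U (Z(n, U) = (-28 + 6)*(6**2 + U) = -22*(36 + U) = -792 - 22*U)
-3531 + Z(-30, -29) = -3531 + (-792 - 22*(-29)) = -3531 + (-792 + 638) = -3531 - 154 = -3685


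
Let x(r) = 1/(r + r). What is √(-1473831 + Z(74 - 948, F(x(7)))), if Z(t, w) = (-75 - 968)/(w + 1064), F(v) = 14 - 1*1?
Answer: I*√1709540441310/1077 ≈ 1214.0*I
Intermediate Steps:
x(r) = 1/(2*r)
F(v) = 13 (F(v) = 14 - 1 = 13)
Z(t, w) = -1043/(1064 + w)
√(-1473831 + Z(74 - 948, F(x(7)))) = √(-1473831 - 1043/(1064 + 13)) = √(-1473831 - 1043/1077) = √(-1587317030/1077) = I*√1709540441310/1077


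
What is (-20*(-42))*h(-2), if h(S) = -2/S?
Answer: 840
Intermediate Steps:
(-20*(-42))*h(-2) = (-20*(-42))*(-2/(-2)) = 840*(-2*(-½)) = 840*1 = 840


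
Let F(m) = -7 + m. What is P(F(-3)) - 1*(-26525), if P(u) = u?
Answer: 26515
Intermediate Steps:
P(F(-3)) - 1*(-26525) = (-7 - 3) - 1*(-26525) = -10 + 26525 = 26515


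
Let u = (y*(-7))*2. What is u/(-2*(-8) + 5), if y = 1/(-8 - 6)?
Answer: 1/21 ≈ 0.047619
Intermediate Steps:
y = -1/14 (y = 1/(-14) = -1/14 ≈ -0.071429)
u = 1 (u = -1/14*(-7)*2 = (½)*2 = 1)
u/(-2*(-8) + 5) = 1/(-2*(-8) + 5) = 1/(16 + 5) = 1/21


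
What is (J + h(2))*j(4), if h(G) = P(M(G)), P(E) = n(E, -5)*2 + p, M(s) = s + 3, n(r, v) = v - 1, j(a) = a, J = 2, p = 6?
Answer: -16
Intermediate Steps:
n(r, v) = -1 + v
M(s) = 3 + s
P(E) = -6 (P(E) = (-1 - 5)*2 + 6 = -6*2 + 6 = -12 + 6 = -6)
h(G) = -6
(J + h(2))*j(4) = (2 - 6)*4 = -4*4 = -16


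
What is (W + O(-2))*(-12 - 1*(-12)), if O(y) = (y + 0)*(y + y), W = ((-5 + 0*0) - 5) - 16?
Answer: 0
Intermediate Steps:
W = -26 (W = ((-5 + 0) - 5) - 16 = (-5 - 5) - 16 = -10 - 16 = -26)
O(y) = 2*y² (O(y) = y*(2*y) = 2*y²)
(W + O(-2))*(-12 - 1*(-12)) = (-26 + 2*(-2)²)*(-12 - 1*(-12)) = (-26 + 2*4)*(-12 + 12) = (-26 + 8)*0 = -18*0 = 0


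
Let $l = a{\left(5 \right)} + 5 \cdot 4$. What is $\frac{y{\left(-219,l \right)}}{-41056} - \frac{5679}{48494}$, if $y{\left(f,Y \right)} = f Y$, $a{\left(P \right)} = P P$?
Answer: $\frac{122375673}{995484832} \approx 0.12293$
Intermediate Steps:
$a{\left(P \right)} = P^{2}$
$l = 45$ ($l = 5^{2} + 5 \cdot 4 = 25 + 20 = 45$)
$y{\left(f,Y \right)} = Y f$
$\frac{y{\left(-219,l \right)}}{-41056} - \frac{5679}{48494} = \frac{45 \left(-219\right)}{-41056} - \frac{5679}{48494} = \left(-9855\right) \left(- \frac{1}{41056}\right) - \frac{5679}{48494} = \frac{9855}{41056} - \frac{5679}{48494} = \frac{122375673}{995484832}$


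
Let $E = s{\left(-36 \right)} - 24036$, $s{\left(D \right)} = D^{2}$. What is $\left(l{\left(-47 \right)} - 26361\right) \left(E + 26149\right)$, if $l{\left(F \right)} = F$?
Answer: $-90024872$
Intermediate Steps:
$E = -22740$ ($E = \left(-36\right)^{2} - 24036 = 1296 - 24036 = -22740$)
$\left(l{\left(-47 \right)} - 26361\right) \left(E + 26149\right) = \left(-47 - 26361\right) \left(-22740 + 26149\right) = \left(-26408\right) 3409 = -90024872$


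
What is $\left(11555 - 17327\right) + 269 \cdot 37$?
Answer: $4181$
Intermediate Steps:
$\left(11555 - 17327\right) + 269 \cdot 37 = -5772 + 9953 = 4181$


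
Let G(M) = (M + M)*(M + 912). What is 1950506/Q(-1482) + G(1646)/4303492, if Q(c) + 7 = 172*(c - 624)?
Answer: -1335898882812/389723159647 ≈ -3.4278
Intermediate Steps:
G(M) = 2*M*(912 + M) (G(M) = (2*M)*(912 + M) = 2*M*(912 + M))
Q(c) = -107335 + 172*c (Q(c) = -7 + 172*(c - 624) = -7 + 172*(-624 + c) = -7 + (-107328 + 172*c) = -107335 + 172*c)
1950506/Q(-1482) + G(1646)/4303492 = 1950506/(-107335 + 172*(-1482)) + (2*1646*(912 + 1646))/4303492 = 1950506/(-107335 - 254904) + (2*1646*2558)*(1/4303492) = 1950506/(-362239) + 8420936*(1/4303492) = 1950506*(-1/362239) + 2105234/1075873 = -1950506/362239 + 2105234/1075873 = -1335898882812/389723159647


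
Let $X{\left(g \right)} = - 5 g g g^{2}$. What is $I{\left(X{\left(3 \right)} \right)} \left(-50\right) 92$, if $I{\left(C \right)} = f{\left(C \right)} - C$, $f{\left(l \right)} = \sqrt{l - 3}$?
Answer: $-1863000 - 9200 i \sqrt{102} \approx -1.863 \cdot 10^{6} - 92916.0 i$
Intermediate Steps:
$X{\left(g \right)} = - 5 g^{4}$ ($X{\left(g \right)} = - 5 g g^{3} = - 5 g^{4}$)
$f{\left(l \right)} = \sqrt{-3 + l}$
$I{\left(C \right)} = \sqrt{-3 + C} - C$
$I{\left(X{\left(3 \right)} \right)} \left(-50\right) 92 = \left(\sqrt{-3 - 5 \cdot 3^{4}} - - 5 \cdot 3^{4}\right) \left(-50\right) 92 = \left(\sqrt{-3 - 405} - \left(-5\right) 81\right) \left(-50\right) 92 = \left(\sqrt{-3 - 405} - -405\right) \left(-50\right) 92 = \left(\sqrt{-408} + 405\right) \left(-50\right) 92 = \left(2 i \sqrt{102} + 405\right) \left(-50\right) 92 = \left(405 + 2 i \sqrt{102}\right) \left(-50\right) 92 = \left(-20250 - 100 i \sqrt{102}\right) 92 = -1863000 - 9200 i \sqrt{102}$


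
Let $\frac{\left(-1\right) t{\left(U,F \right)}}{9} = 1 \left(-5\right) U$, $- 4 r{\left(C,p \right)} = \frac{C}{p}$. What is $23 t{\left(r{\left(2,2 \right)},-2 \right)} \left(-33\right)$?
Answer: $\frac{34155}{4} \approx 8538.8$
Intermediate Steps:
$r{\left(C,p \right)} = - \frac{C}{4 p}$ ($r{\left(C,p \right)} = - \frac{C \frac{1}{p}}{4} = - \frac{C}{4 p}$)
$t{\left(U,F \right)} = 45 U$ ($t{\left(U,F \right)} = - 9 \cdot 1 \left(-5\right) U = - 9 \left(- 5 U\right) = 45 U$)
$23 t{\left(r{\left(2,2 \right)},-2 \right)} \left(-33\right) = 23 \cdot 45 \left(\left(- \frac{1}{4}\right) 2 \cdot \frac{1}{2}\right) \left(-33\right) = 23 \cdot 45 \left(- \frac{1}{4}\right) \left(-33\right) = 23 \left(- \frac{45}{4}\right) \left(-33\right) = \left(- \frac{1035}{4}\right) \left(-33\right) = \frac{34155}{4}$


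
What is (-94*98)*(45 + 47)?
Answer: -847504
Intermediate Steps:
(-94*98)*(45 + 47) = -9212*92 = -847504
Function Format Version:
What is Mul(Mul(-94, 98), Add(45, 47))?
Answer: -847504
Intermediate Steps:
Mul(Mul(-94, 98), Add(45, 47)) = Mul(-9212, 92) = -847504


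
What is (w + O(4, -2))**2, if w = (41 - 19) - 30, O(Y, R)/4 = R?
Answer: 256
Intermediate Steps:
O(Y, R) = 4*R
w = -8 (w = 22 - 30 = -8)
(w + O(4, -2))**2 = (-8 + 4*(-2))**2 = (-8 - 8)**2 = (-16)**2 = 256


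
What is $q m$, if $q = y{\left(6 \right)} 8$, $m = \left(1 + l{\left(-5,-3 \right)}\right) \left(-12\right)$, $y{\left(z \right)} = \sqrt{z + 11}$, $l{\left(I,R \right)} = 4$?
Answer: $- 480 \sqrt{17} \approx -1979.1$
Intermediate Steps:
$y{\left(z \right)} = \sqrt{11 + z}$
$m = -60$ ($m = \left(1 + 4\right) \left(-12\right) = 5 \left(-12\right) = -60$)
$q = 8 \sqrt{17}$ ($q = \sqrt{11 + 6} \cdot 8 = \sqrt{17} \cdot 8 = 8 \sqrt{17} \approx 32.985$)
$q m = 8 \sqrt{17} \left(-60\right) = - 480 \sqrt{17}$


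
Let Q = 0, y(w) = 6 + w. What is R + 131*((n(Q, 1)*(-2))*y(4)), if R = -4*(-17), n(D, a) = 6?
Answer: -15652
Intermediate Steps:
R = 68
R + 131*((n(Q, 1)*(-2))*y(4)) = 68 + 131*((6*(-2))*(6 + 4)) = 68 + 131*(-12*10) = 68 + 131*(-120) = 68 - 15720 = -15652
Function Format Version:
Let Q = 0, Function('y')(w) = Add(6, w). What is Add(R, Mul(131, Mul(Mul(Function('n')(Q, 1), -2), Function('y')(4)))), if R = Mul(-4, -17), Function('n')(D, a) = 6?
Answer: -15652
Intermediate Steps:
R = 68
Add(R, Mul(131, Mul(Mul(Function('n')(Q, 1), -2), Function('y')(4)))) = Add(68, Mul(131, Mul(Mul(6, -2), Add(6, 4)))) = Add(68, Mul(131, Mul(-12, 10))) = Add(68, Mul(131, -120)) = Add(68, -15720) = -15652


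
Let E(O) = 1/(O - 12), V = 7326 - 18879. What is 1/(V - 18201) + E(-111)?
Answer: -9959/1219914 ≈ -0.0081637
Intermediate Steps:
V = -11553
E(O) = 1/(-12 + O)
1/(V - 18201) + E(-111) = 1/(-11553 - 18201) + 1/(-12 - 111) = 1/(-29754) + 1/(-123) = -1/29754 - 1/123 = -9959/1219914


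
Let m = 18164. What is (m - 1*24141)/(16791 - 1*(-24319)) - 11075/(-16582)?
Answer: 89045659/170421505 ≈ 0.52250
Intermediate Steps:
(m - 1*24141)/(16791 - 1*(-24319)) - 11075/(-16582) = (18164 - 1*24141)/(16791 - 1*(-24319)) - 11075/(-16582) = (18164 - 24141)/(16791 + 24319) - 11075*(-1/16582) = -5977/41110 + 11075/16582 = 89045659/170421505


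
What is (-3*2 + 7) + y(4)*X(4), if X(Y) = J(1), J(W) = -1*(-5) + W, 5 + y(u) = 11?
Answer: 37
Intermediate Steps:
y(u) = 6 (y(u) = -5 + 11 = 6)
J(W) = 5 + W
X(Y) = 6 (X(Y) = 5 + 1 = 6)
(-3*2 + 7) + y(4)*X(4) = (-3*2 + 7) + 6*6 = (-6 + 7) + 36 = 1 + 36 = 37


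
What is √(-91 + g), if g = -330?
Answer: I*√421 ≈ 20.518*I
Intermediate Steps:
√(-91 + g) = √(-91 - 330) = √(-421) = I*√421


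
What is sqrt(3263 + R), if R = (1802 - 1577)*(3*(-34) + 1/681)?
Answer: I*sqrt(1014434398)/227 ≈ 140.31*I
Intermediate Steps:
R = -5209575/227 (R = 225*(-102 + 1/681) = 225*(-69461/681) = -5209575/227 ≈ -22950.)
sqrt(3263 + R) = sqrt(3263 - 5209575/227) = sqrt(-4468874/227) = I*sqrt(1014434398)/227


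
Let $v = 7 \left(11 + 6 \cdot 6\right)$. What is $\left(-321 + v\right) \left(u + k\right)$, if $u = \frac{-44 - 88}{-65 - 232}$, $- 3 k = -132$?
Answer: $\frac{3200}{9} \approx 355.56$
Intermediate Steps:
$k = 44$ ($k = \left(- \frac{1}{3}\right) \left(-132\right) = 44$)
$u = \frac{4}{9}$ ($u = - \frac{132}{-297} = \left(-132\right) \left(- \frac{1}{297}\right) = \frac{4}{9} \approx 0.44444$)
$v = 329$ ($v = 7 \left(11 + 36\right) = 7 \cdot 47 = 329$)
$\left(-321 + v\right) \left(u + k\right) = \left(-321 + 329\right) \left(\frac{4}{9} + 44\right) = 8 \cdot \frac{400}{9} = \frac{3200}{9}$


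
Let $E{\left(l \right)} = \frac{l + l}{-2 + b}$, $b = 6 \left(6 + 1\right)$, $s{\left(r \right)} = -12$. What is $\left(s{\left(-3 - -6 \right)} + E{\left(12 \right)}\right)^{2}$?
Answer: $\frac{3249}{25} \approx 129.96$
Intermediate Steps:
$b = 42$ ($b = 6 \cdot 7 = 42$)
$E{\left(l \right)} = \frac{l}{20}$ ($E{\left(l \right)} = \frac{l + l}{-2 + 42} = \frac{2 l}{40} = 2 l \frac{1}{40} = \frac{l}{20}$)
$\left(s{\left(-3 - -6 \right)} + E{\left(12 \right)}\right)^{2} = \left(-12 + \frac{1}{20} \cdot 12\right)^{2} = \left(-12 + \frac{3}{5}\right)^{2} = \left(- \frac{57}{5}\right)^{2} = \frac{3249}{25}$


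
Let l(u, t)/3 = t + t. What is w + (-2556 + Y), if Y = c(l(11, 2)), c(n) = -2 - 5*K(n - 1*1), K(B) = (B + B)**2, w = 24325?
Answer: 19347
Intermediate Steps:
l(u, t) = 6*t (l(u, t) = 3*(t + t) = 3*(2*t) = 6*t)
K(B) = 4*B**2 (K(B) = (2*B)**2 = 4*B**2)
c(n) = -2 - 20*(-1 + n)**2 (c(n) = -2 - 20*(n - 1*1)**2 = -2 - 20*(n - 1)**2 = -2 - 20*(-1 + n)**2)
Y = -2422 (Y = -22 - 20*(6*2)**2 + 40*(6*2) = -22 - 20*12**2 + 40*12 = -22 - 20*144 + 480 = -22 - 2880 + 480 = -2422)
w + (-2556 + Y) = 24325 + (-2556 - 2422) = 24325 - 4978 = 19347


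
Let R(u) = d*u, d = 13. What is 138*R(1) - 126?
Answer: 1668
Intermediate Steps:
R(u) = 13*u
138*R(1) - 126 = 138*(13*1) - 126 = 138*13 - 126 = 1794 - 126 = 1668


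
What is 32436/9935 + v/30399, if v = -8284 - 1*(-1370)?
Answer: 917331374/302014065 ≈ 3.0374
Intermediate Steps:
v = -6914 (v = -8284 + 1370 = -6914)
32436/9935 + v/30399 = 32436/9935 - 6914/30399 = 917331374/302014065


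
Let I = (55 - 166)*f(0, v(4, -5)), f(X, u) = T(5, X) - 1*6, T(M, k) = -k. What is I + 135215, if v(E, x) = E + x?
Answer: 135881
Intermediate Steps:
f(X, u) = -6 - X (f(X, u) = -X - 1*6 = -X - 6 = -6 - X)
I = 666 (I = (55 - 166)*(-6 - 1*0) = -111*(-6 + 0) = -111*(-6) = 666)
I + 135215 = 666 + 135215 = 135881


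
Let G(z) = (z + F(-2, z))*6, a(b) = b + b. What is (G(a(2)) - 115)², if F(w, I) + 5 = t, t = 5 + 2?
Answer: 6241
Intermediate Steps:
a(b) = 2*b
t = 7
F(w, I) = 2 (F(w, I) = -5 + 7 = 2)
G(z) = 12 + 6*z (G(z) = (z + 2)*6 = (2 + z)*6 = 12 + 6*z)
(G(a(2)) - 115)² = ((12 + 6*(2*2)) - 115)² = ((12 + 6*4) - 115)² = ((12 + 24) - 115)² = (36 - 115)² = (-79)² = 6241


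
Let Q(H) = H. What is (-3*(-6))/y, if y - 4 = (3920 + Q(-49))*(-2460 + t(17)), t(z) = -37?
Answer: -2/1073987 ≈ -1.8622e-6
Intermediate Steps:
y = -9665883 (y = 4 + (3920 - 49)*(-2460 - 37) = 4 + 3871*(-2497) = 4 - 9665887 = -9665883)
(-3*(-6))/y = -3*(-6)/(-9665883) = 18*(-1/9665883) = -2/1073987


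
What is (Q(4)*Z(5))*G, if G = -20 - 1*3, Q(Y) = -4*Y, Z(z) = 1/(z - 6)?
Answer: -368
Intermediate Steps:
Z(z) = 1/(-6 + z)
G = -23 (G = -20 - 3 = -23)
(Q(4)*Z(5))*G = ((-4*4)/(-6 + 5))*(-23) = -16/(-1)*(-23) = -16*(-1)*(-23) = 16*(-23) = -368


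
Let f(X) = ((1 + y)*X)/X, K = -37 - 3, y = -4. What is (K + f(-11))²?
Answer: 1849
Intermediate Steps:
K = -40
f(X) = -3 (f(X) = ((1 - 4)*X)/X = (-3*X)/X = -3)
(K + f(-11))² = (-40 - 3)² = (-43)² = 1849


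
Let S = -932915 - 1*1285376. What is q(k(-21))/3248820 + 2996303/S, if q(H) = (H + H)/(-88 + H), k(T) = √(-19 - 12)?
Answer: -37842670855921229/28016544497735250 - 44*I*√31/6314893875 ≈ -1.3507 - 3.8794e-8*I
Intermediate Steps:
k(T) = I*√31 (k(T) = √(-31) = I*√31)
q(H) = 2*H/(-88 + H) (q(H) = (2*H)/(-88 + H) = 2*H/(-88 + H))
S = -2218291 (S = -932915 - 1285376 = -2218291)
q(k(-21))/3248820 + 2996303/S = (2*(I*√31)/(-88 + I*√31))/3248820 + 2996303/(-2218291) = (2*I*√31/(-88 + I*√31))*(1/3248820) + 2996303*(-1/2218291) = I*√31/(1624410*(-88 + I*√31)) - 2996303/2218291 = -2996303/2218291 + I*√31/(1624410*(-88 + I*√31))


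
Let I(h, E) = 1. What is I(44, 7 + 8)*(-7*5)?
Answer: -35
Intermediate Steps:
I(44, 7 + 8)*(-7*5) = 1*(-7*5) = 1*(-35) = -35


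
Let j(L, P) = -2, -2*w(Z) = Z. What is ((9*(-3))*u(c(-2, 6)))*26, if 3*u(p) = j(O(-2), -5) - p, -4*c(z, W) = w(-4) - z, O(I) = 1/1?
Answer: 234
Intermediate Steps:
w(Z) = -Z/2
O(I) = 1
c(z, W) = -½ + z/4 (c(z, W) = -(-½*(-4) - z)/4 = -(2 - z)/4 = -½ + z/4)
u(p) = -⅔ - p/3 (u(p) = (-2 - p)/3 = -⅔ - p/3)
((9*(-3))*u(c(-2, 6)))*26 = ((9*(-3))*(-⅔ - (-½ + (¼)*(-2))/3))*26 = -27*(-⅔ - (-½ - ½)/3)*26 = -27*(-⅔ - ⅓*(-1))*26 = -27*(-⅔ + ⅓)*26 = -27*(-⅓)*26 = 9*26 = 234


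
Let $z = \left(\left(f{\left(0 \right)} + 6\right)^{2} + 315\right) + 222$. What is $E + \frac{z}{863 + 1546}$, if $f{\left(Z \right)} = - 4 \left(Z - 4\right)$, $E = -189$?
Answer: $- \frac{454280}{2409} \approx -188.58$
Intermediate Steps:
$f{\left(Z \right)} = 16 - 4 Z$ ($f{\left(Z \right)} = - 4 \left(-4 + Z\right) = 16 - 4 Z$)
$z = 1021$ ($z = \left(\left(\left(16 - 0\right) + 6\right)^{2} + 315\right) + 222 = \left(\left(\left(16 + 0\right) + 6\right)^{2} + 315\right) + 222 = \left(\left(16 + 6\right)^{2} + 315\right) + 222 = \left(22^{2} + 315\right) + 222 = \left(484 + 315\right) + 222 = 799 + 222 = 1021$)
$E + \frac{z}{863 + 1546} = -189 + \frac{1021}{863 + 1546} = -189 + \frac{1021}{2409} = - \frac{454280}{2409}$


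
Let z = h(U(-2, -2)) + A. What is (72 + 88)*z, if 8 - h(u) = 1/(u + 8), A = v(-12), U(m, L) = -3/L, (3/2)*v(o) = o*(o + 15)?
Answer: -48960/19 ≈ -2576.8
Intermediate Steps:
v(o) = 2*o*(15 + o)/3 (v(o) = 2*(o*(o + 15))/3 = 2*(o*(15 + o))/3 = 2*o*(15 + o)/3)
A = -24 (A = (2/3)*(-12)*(15 - 12) = (2/3)*(-12)*3 = -24)
h(u) = 8 - 1/(8 + u) (h(u) = 8 - 1/(u + 8) = 8 - 1/(8 + u))
z = -306/19 (z = (63 + 8*(-3/(-2)))/(8 - 3/(-2)) - 24 = (63 + 8*(-3*(-1/2)))/(8 - 3*(-1/2)) - 24 = (63 + 8*(3/2))/(8 + 3/2) - 24 = (63 + 12)/(19/2) - 24 = (2/19)*75 - 24 = 150/19 - 24 = -306/19 ≈ -16.105)
(72 + 88)*z = (72 + 88)*(-306/19) = 160*(-306/19) = -48960/19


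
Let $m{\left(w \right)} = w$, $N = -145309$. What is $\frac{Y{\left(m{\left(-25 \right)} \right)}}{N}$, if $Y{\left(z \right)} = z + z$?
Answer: $\frac{50}{145309} \approx 0.00034409$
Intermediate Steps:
$Y{\left(z \right)} = 2 z$
$\frac{Y{\left(m{\left(-25 \right)} \right)}}{N} = \frac{2 \left(-25\right)}{-145309} = \left(-50\right) \left(- \frac{1}{145309}\right) = \frac{50}{145309}$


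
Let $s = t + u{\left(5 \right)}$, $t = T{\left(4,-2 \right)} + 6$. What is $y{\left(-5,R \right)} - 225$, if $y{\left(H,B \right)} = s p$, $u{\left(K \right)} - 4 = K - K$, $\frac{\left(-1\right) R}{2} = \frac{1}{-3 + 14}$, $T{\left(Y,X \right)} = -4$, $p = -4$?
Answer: $-249$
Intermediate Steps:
$R = - \frac{2}{11}$ ($R = - \frac{2}{-3 + 14} = - \frac{2}{11} \approx -0.18182$)
$u{\left(K \right)} = 4$ ($u{\left(K \right)} = 4 + \left(K - K\right) = 4 + 0 = 4$)
$t = 2$ ($t = -4 + 6 = 2$)
$s = 6$ ($s = 2 + 4 = 6$)
$y{\left(H,B \right)} = -24$ ($y{\left(H,B \right)} = 6 \left(-4\right) = -24$)
$y{\left(-5,R \right)} - 225 = -24 - 225 = -249$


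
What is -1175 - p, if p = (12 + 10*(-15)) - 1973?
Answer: 936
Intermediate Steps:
p = -2111 (p = (12 - 150) - 1973 = -138 - 1973 = -2111)
-1175 - p = -1175 - 1*(-2111) = -1175 + 2111 = 936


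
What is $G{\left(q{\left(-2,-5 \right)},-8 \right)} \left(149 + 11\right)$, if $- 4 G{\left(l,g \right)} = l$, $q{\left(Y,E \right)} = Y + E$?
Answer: $280$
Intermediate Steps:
$q{\left(Y,E \right)} = E + Y$
$G{\left(l,g \right)} = - \frac{l}{4}$
$G{\left(q{\left(-2,-5 \right)},-8 \right)} \left(149 + 11\right) = - \frac{-5 - 2}{4} \left(149 + 11\right) = \left(- \frac{1}{4}\right) \left(-7\right) 160 = \frac{7}{4} \cdot 160 = 280$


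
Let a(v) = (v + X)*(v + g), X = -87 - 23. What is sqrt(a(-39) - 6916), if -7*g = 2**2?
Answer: 11*I*sqrt(413)/7 ≈ 31.935*I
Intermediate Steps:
X = -110
g = -4/7 (g = -1/7*2**2 = -1/7*4 = -4/7 ≈ -0.57143)
a(v) = (-110 + v)*(-4/7 + v) (a(v) = (v - 110)*(v - 4/7) = (-110 + v)*(-4/7 + v))
sqrt(a(-39) - 6916) = sqrt((440/7 + (-39)**2 - 774/7*(-39)) - 6916) = sqrt((440/7 + 1521 + 30186/7) - 6916) = sqrt(41273/7 - 6916) = sqrt(-7139/7) = 11*I*sqrt(413)/7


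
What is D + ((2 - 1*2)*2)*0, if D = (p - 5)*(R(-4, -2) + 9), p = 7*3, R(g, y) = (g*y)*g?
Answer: -368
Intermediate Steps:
R(g, y) = y*g**2
p = 21
D = -368 (D = (21 - 5)*(-2*(-4)**2 + 9) = 16*(-2*16 + 9) = 16*(-32 + 9) = 16*(-23) = -368)
D + ((2 - 1*2)*2)*0 = -368 + ((2 - 1*2)*2)*0 = -368 + ((2 - 2)*2)*0 = -368 + (0*2)*0 = -368 + 0*0 = -368 + 0 = -368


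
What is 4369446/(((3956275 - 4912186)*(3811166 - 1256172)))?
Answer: -728241/407057811589 ≈ -1.7890e-6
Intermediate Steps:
4369446/(((3956275 - 4912186)*(3811166 - 1256172))) = 4369446/((-955911*2554994)) = 4369446/(-2442346869534) = 4369446*(-1/2442346869534) = -728241/407057811589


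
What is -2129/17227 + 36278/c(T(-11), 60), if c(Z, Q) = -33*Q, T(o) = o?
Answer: -28598933/1550430 ≈ -18.446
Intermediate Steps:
-2129/17227 + 36278/c(T(-11), 60) = -2129/17227 + 36278/((-33*60)) = -2129*1/17227 + 36278/(-1980) = -2129/17227 + 36278*(-1/1980) = -2129/17227 - 1649/90 = -28598933/1550430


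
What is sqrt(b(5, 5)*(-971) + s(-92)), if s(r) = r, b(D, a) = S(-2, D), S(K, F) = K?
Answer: 5*sqrt(74) ≈ 43.012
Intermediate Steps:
b(D, a) = -2
sqrt(b(5, 5)*(-971) + s(-92)) = sqrt(-2*(-971) - 92) = sqrt(1942 - 92) = sqrt(1850) = 5*sqrt(74)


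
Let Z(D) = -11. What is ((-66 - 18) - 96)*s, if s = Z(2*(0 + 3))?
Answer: 1980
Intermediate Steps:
s = -11
((-66 - 18) - 96)*s = ((-66 - 18) - 96)*(-11) = (-84 - 96)*(-11) = -180*(-11) = 1980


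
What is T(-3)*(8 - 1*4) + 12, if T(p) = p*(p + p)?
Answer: 84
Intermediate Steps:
T(p) = 2*p² (T(p) = p*(2*p) = 2*p²)
T(-3)*(8 - 1*4) + 12 = (2*(-3)²)*(8 - 1*4) + 12 = (2*9)*(8 - 4) + 12 = 18*4 + 12 = 72 + 12 = 84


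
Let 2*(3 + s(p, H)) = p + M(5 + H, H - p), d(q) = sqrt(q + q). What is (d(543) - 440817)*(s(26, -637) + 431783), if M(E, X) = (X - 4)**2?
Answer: -576798024075/2 + 1308475*sqrt(1086)/2 ≈ -2.8838e+11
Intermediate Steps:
d(q) = sqrt(2)*sqrt(q) (d(q) = sqrt(2*q) = sqrt(2)*sqrt(q))
M(E, X) = (-4 + X)**2
s(p, H) = -3 + p/2 + (-4 + H - p)**2/2 (s(p, H) = -3 + (p + (-4 + (H - p))**2)/2 = -3 + (p + (-4 + H - p)**2)/2 = -3 + (p/2 + (-4 + H - p)**2/2) = -3 + p/2 + (-4 + H - p)**2/2)
(d(543) - 440817)*(s(26, -637) + 431783) = (sqrt(2)*sqrt(543) - 440817)*((-3 + (1/2)*26 + (4 + 26 - 1*(-637))**2/2) + 431783) = (sqrt(1086) - 440817)*((-3 + 13 + (4 + 26 + 637)**2/2) + 431783) = (-440817 + sqrt(1086))*((-3 + 13 + (1/2)*667**2) + 431783) = (-440817 + sqrt(1086))*((-3 + 13 + (1/2)*444889) + 431783) = (-440817 + sqrt(1086))*((-3 + 13 + 444889/2) + 431783) = (-440817 + sqrt(1086))*(444909/2 + 431783) = (-440817 + sqrt(1086))*(1308475/2) = -576798024075/2 + 1308475*sqrt(1086)/2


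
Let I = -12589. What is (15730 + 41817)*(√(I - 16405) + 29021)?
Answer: 1670071487 + 57547*I*√28994 ≈ 1.6701e+9 + 9.7989e+6*I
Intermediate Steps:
(15730 + 41817)*(√(I - 16405) + 29021) = (15730 + 41817)*(√(-12589 - 16405) + 29021) = 57547*(√(-28994) + 29021) = 57547*(I*√28994 + 29021) = 57547*(29021 + I*√28994) = 1670071487 + 57547*I*√28994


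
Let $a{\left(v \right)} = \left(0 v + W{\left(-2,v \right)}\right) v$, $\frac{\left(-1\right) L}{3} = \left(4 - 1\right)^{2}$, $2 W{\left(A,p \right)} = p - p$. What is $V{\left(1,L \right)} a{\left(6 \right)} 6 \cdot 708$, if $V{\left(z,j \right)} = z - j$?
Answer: $0$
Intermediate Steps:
$W{\left(A,p \right)} = 0$ ($W{\left(A,p \right)} = \frac{p - p}{2} = \frac{1}{2} \cdot 0 = 0$)
$L = -27$ ($L = - 3 \left(4 - 1\right)^{2} = - 3 \cdot 3^{2} = \left(-3\right) 9 = -27$)
$a{\left(v \right)} = 0$ ($a{\left(v \right)} = \left(0 v + 0\right) v = \left(0 + 0\right) v = 0 v = 0$)
$V{\left(1,L \right)} a{\left(6 \right)} 6 \cdot 708 = \left(1 - -27\right) 0 \cdot 6 \cdot 708 = \left(1 + 27\right) 0 \cdot 6 \cdot 708 = 28 \cdot 0 \cdot 6 \cdot 708 = 0 \cdot 6 \cdot 708 = 0 \cdot 708 = 0$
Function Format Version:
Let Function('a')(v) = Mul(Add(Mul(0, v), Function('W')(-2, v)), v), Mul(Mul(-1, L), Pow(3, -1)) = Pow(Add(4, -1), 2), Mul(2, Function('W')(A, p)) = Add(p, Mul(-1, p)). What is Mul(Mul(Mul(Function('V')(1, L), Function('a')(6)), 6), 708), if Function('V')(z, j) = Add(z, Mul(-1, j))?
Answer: 0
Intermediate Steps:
Function('W')(A, p) = 0 (Function('W')(A, p) = Mul(Rational(1, 2), Add(p, Mul(-1, p))) = Mul(Rational(1, 2), 0) = 0)
L = -27 (L = Mul(-3, Pow(Add(4, -1), 2)) = Mul(-3, Pow(3, 2)) = Mul(-3, 9) = -27)
Function('a')(v) = 0 (Function('a')(v) = Mul(Add(Mul(0, v), 0), v) = Mul(Add(0, 0), v) = Mul(0, v) = 0)
Mul(Mul(Mul(Function('V')(1, L), Function('a')(6)), 6), 708) = Mul(Mul(Mul(Add(1, Mul(-1, -27)), 0), 6), 708) = Mul(Mul(Mul(Add(1, 27), 0), 6), 708) = Mul(Mul(Mul(28, 0), 6), 708) = Mul(Mul(0, 6), 708) = Mul(0, 708) = 0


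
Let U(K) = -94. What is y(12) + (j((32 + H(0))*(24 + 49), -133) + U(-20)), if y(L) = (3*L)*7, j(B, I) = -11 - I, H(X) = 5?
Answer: 280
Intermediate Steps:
y(L) = 21*L
y(12) + (j((32 + H(0))*(24 + 49), -133) + U(-20)) = 21*12 + ((-11 - 1*(-133)) - 94) = 252 + ((-11 + 133) - 94) = 252 + (122 - 94) = 252 + 28 = 280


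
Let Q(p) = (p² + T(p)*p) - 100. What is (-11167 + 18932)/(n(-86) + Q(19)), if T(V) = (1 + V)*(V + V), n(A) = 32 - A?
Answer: 7765/14819 ≈ 0.52399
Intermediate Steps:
T(V) = 2*V*(1 + V) (T(V) = (1 + V)*(2*V) = 2*V*(1 + V))
Q(p) = -100 + p² + 2*p²*(1 + p) (Q(p) = (p² + (2*p*(1 + p))*p) - 100 = (p² + 2*p²*(1 + p)) - 100 = -100 + p² + 2*p²*(1 + p))
(-11167 + 18932)/(n(-86) + Q(19)) = (-11167 + 18932)/((32 - 1*(-86)) + (-100 + 2*19³ + 3*19²)) = 7765/((32 + 86) + (-100 + 2*6859 + 3*361)) = 7765/(118 + (-100 + 13718 + 1083)) = 7765/(118 + 14701) = 7765/14819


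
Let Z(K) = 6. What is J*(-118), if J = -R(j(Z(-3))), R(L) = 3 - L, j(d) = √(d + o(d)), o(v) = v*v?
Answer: 354 - 118*√42 ≈ -410.73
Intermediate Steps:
o(v) = v²
j(d) = √(d + d²)
J = -3 + √42 (J = -(3 - √(6*(1 + 6))) = -(3 - √(6*7)) = -(3 - √42) = -3 + √42 ≈ 3.4807)
J*(-118) = (-3 + √42)*(-118) = 354 - 118*√42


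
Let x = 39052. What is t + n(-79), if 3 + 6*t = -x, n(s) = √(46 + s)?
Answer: -39055/6 + I*√33 ≈ -6509.2 + 5.7446*I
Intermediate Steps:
t = -39055/6 (t = -½ + (-1*39052)/6 = -½ + (⅙)*(-39052) = -½ - 19526/3 = -39055/6 ≈ -6509.2)
t + n(-79) = -39055/6 + √(46 - 79) = -39055/6 + √(-33) = -39055/6 + I*√33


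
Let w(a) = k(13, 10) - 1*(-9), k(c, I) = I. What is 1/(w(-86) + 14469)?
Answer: 1/14488 ≈ 6.9023e-5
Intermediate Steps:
w(a) = 19 (w(a) = 10 - 1*(-9) = 10 + 9 = 19)
1/(w(-86) + 14469) = 1/(19 + 14469) = 1/14488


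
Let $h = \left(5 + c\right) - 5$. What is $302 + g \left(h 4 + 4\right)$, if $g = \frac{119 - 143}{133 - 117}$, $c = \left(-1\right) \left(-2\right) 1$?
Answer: $284$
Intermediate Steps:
$c = 2$ ($c = 2 \cdot 1 = 2$)
$h = 2$ ($h = \left(5 + 2\right) - 5 = 7 - 5 = 2$)
$g = - \frac{3}{2}$ ($g = - \frac{24}{16} = \left(-24\right) \frac{1}{16} = - \frac{3}{2} \approx -1.5$)
$302 + g \left(h 4 + 4\right) = 302 - \frac{3 \left(2 \cdot 4 + 4\right)}{2} = 302 - \frac{3 \left(8 + 4\right)}{2} = 302 - 18 = 284$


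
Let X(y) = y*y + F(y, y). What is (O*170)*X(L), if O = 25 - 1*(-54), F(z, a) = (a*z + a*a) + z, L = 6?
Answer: 1531020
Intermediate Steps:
F(z, a) = z + a² + a*z (F(z, a) = (a*z + a²) + z = (a² + a*z) + z = z + a² + a*z)
O = 79 (O = 25 + 54 = 79)
X(y) = y + 3*y² (X(y) = y*y + (y + y² + y*y) = y² + (y + y² + y²) = y² + (y + 2*y²) = y + 3*y²)
(O*170)*X(L) = (79*170)*(6*(1 + 3*6)) = 13430*(6*(1 + 18)) = 13430*(6*19) = 13430*114 = 1531020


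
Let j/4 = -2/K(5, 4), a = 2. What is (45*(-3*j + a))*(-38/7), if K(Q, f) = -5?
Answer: 684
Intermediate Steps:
j = 8/5 (j = 4*(-2/(-5)) = 4*(-2*(-1/5)) = 4*(2/5) = 8/5 ≈ 1.6000)
(45*(-3*j + a))*(-38/7) = (45*(-3*8/5 + 2))*(-38/7) = (45*(-24/5 + 2))*(-38*1/7) = (45*(-14/5))*(-38/7) = -126*(-38/7) = 684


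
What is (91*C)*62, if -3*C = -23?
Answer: 129766/3 ≈ 43255.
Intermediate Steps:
C = 23/3 (C = -1/3*(-23) = 23/3 ≈ 7.6667)
(91*C)*62 = (91*(23/3))*62 = (2093/3)*62 = 129766/3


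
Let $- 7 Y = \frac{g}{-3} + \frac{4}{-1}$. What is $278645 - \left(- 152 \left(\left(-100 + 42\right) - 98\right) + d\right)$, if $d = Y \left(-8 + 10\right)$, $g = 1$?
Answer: $\frac{5353567}{21} \approx 2.5493 \cdot 10^{5}$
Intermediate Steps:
$Y = \frac{13}{21}$ ($Y = - \frac{1 \frac{1}{-3} + \frac{4}{-1}}{7} = - \frac{1 \left(- \frac{1}{3}\right) + 4 \left(-1\right)}{7} = - \frac{- \frac{1}{3} - 4}{7} = \left(- \frac{1}{7}\right) \left(- \frac{13}{3}\right) = \frac{13}{21} \approx 0.61905$)
$d = \frac{26}{21}$ ($d = \frac{13 \left(-8 + 10\right)}{21} = \frac{13}{21} \cdot 2 = \frac{26}{21} \approx 1.2381$)
$278645 - \left(- 152 \left(\left(-100 + 42\right) - 98\right) + d\right) = 278645 - \left(- 152 \left(\left(-100 + 42\right) - 98\right) + \frac{26}{21}\right) = 278645 - \left(- 152 \left(-58 - 98\right) + \frac{26}{21}\right) = 278645 - \left(\left(-152\right) \left(-156\right) + \frac{26}{21}\right) = 278645 - \left(23712 + \frac{26}{21}\right) = 278645 - \frac{497978}{21} = \frac{5353567}{21}$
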